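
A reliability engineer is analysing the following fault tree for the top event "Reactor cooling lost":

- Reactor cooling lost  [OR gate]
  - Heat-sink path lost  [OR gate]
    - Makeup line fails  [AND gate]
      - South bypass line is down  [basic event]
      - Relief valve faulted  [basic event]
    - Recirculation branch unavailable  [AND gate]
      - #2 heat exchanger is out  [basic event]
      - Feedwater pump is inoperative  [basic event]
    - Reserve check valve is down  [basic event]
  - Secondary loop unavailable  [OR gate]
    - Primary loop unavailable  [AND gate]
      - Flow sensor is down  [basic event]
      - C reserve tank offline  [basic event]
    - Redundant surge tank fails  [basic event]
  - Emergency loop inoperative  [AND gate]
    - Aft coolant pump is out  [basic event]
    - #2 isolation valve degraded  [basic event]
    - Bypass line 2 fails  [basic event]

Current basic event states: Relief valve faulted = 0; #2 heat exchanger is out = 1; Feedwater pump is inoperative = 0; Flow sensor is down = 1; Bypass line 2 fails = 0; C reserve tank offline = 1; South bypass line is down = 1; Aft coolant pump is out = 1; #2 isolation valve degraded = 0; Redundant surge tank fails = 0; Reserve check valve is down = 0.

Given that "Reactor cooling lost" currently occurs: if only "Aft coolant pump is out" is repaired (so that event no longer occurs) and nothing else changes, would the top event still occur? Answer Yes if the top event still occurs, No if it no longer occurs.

Counterfactual: set "Aft coolant pump is out" to not occurred.
Makeup line fails [AND]: South bypass line is down=occurs, Relief valve faulted=not → not all inputs occur → does not occur.
Recirculation branch unavailable [AND]: #2 heat exchanger is out=occurs, Feedwater pump is inoperative=not → not all inputs occur → does not occur.
Heat-sink path lost [OR]: Makeup line fails=not, Recirculation branch unavailable=not, Reserve check valve is down=not → no input occurs → does not occur.
Primary loop unavailable [AND]: Flow sensor is down=occurs, C reserve tank offline=occurs → all inputs occur → occurs.
Secondary loop unavailable [OR]: Primary loop unavailable=occurs, Redundant surge tank fails=not → at least one input occurs → occurs.
Emergency loop inoperative [AND]: Aft coolant pump is out=not, #2 isolation valve degraded=not, Bypass line 2 fails=not → not all inputs occur → does not occur.
Reactor cooling lost [OR]: Heat-sink path lost=not, Secondary loop unavailable=occurs, Emergency loop inoperative=not → at least one input occurs → occurs.

Yes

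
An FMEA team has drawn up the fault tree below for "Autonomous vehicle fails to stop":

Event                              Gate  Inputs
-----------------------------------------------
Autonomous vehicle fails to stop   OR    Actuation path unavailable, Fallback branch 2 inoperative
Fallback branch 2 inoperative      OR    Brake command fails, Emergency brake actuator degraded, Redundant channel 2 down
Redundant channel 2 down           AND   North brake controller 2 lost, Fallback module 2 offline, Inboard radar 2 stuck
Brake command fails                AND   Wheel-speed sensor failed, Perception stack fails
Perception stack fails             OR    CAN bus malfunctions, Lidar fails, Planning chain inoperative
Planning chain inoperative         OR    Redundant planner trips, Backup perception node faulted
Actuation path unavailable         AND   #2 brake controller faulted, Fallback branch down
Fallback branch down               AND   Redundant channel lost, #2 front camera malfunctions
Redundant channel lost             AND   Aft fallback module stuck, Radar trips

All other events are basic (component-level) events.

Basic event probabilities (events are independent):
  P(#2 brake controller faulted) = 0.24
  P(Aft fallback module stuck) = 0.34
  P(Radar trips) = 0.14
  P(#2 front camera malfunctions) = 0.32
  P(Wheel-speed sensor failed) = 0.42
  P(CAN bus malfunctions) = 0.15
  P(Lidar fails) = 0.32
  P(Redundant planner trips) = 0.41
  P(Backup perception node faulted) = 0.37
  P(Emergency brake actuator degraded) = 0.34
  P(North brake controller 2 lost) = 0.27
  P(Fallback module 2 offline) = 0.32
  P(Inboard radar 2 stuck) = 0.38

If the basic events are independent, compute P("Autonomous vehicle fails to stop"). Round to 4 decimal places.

0.5737

P(Redundant channel lost) [AND] = 0.34 × 0.14 = 0.047600
P(Fallback branch down) [AND] = 0.047600 × 0.32 = 0.015232
P(Actuation path unavailable) [AND] = 0.24 × 0.015232 = 0.003656
P(Planning chain inoperative) [OR] = 1 − (1−0.41) × (1−0.37) = 0.628300
P(Perception stack fails) [OR] = 1 − (1−0.15) × (1−0.32) × (1−0.628300) = 0.785157
P(Brake command fails) [AND] = 0.42 × 0.785157 = 0.329766
P(Redundant channel 2 down) [AND] = 0.27 × 0.32 × 0.38 = 0.032832
P(Fallback branch 2 inoperative) [OR] = 1 − (1−0.329766) × (1−0.34) × (1−0.032832) = 0.572169
P(Autonomous vehicle fails to stop) [OR] = 1 − (1−0.003656) × (1−0.572169) = 0.573733
Rounded to 4 decimal places: P(Autonomous vehicle fails to stop) ≈ 0.5737.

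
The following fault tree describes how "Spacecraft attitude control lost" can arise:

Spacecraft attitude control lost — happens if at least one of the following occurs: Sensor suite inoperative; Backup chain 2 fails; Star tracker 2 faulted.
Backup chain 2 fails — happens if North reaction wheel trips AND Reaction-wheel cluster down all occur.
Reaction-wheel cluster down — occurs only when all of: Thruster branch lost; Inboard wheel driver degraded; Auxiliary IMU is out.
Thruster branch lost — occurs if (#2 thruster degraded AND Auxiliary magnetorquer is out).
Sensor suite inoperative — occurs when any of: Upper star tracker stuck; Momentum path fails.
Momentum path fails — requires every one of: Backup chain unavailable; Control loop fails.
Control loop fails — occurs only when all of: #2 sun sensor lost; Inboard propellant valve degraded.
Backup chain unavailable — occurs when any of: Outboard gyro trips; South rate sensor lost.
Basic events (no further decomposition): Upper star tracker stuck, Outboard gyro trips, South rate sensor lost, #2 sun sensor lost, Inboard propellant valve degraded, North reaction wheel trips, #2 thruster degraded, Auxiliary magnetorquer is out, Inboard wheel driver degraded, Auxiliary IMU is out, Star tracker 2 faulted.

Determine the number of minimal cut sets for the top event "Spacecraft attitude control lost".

Backup chain unavailable [OR]: union of children's cut sets → 2 cut set(s).
Control loop fails [AND]: one cut set from each child combined → 1 × 1 = 1 cut set(s).
Momentum path fails [AND]: one cut set from each child combined → 2 × 1 = 2 cut set(s).
Sensor suite inoperative [OR]: union of children's cut sets → 3 cut set(s).
Thruster branch lost [AND]: one cut set from each child combined → 1 × 1 = 1 cut set(s).
Reaction-wheel cluster down [AND]: one cut set from each child combined → 1 × 1 × 1 = 1 cut set(s).
Backup chain 2 fails [AND]: one cut set from each child combined → 1 × 1 = 1 cut set(s).
Spacecraft attitude control lost [OR]: union of children's cut sets → 5 cut set(s).
Minimal cut sets: {Upper star tracker stuck}; {#2 sun sensor lost, Inboard propellant valve degraded, Outboard gyro trips}; {#2 sun sensor lost, Inboard propellant valve degraded, South rate sensor lost}; {#2 thruster degraded, Auxiliary IMU is out, Auxiliary magnetorquer is out, Inboard wheel driver degraded, North reaction wheel trips}; {Star tracker 2 faulted}.

5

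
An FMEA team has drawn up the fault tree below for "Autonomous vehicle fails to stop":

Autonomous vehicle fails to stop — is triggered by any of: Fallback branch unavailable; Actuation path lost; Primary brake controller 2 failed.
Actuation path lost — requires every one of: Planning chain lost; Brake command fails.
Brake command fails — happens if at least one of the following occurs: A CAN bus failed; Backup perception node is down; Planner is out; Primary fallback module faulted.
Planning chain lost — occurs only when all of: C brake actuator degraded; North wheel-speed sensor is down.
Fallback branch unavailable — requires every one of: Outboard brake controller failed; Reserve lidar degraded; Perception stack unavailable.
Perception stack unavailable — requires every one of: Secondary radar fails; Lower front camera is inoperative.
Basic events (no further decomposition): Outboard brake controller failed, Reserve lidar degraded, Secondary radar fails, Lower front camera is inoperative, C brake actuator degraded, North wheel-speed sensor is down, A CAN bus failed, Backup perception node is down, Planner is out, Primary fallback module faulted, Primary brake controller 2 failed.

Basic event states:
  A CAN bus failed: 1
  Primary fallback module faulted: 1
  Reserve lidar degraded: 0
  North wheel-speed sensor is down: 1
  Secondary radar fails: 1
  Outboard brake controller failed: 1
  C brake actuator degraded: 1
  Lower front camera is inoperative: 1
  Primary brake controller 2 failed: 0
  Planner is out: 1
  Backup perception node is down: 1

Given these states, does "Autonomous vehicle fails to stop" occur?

Perception stack unavailable [AND]: Secondary radar fails=occurs, Lower front camera is inoperative=occurs → all inputs occur → occurs.
Fallback branch unavailable [AND]: Outboard brake controller failed=occurs, Reserve lidar degraded=not, Perception stack unavailable=occurs → not all inputs occur → does not occur.
Planning chain lost [AND]: C brake actuator degraded=occurs, North wheel-speed sensor is down=occurs → all inputs occur → occurs.
Brake command fails [OR]: A CAN bus failed=occurs, Backup perception node is down=occurs, Planner is out=occurs, Primary fallback module faulted=occurs → at least one input occurs → occurs.
Actuation path lost [AND]: Planning chain lost=occurs, Brake command fails=occurs → all inputs occur → occurs.
Autonomous vehicle fails to stop [OR]: Fallback branch unavailable=not, Actuation path lost=occurs, Primary brake controller 2 failed=not → at least one input occurs → occurs.

Yes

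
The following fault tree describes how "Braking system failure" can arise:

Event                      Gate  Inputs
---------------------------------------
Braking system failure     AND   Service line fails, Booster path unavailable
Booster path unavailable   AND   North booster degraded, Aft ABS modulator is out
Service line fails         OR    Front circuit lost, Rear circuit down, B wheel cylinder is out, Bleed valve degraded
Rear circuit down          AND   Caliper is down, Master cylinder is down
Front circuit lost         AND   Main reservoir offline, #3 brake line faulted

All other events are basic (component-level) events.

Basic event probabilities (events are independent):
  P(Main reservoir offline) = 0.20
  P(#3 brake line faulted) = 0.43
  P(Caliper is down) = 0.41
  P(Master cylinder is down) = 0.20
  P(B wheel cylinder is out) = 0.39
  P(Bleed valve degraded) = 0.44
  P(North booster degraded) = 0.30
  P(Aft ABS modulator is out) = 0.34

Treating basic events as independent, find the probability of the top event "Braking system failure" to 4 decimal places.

P(Front circuit lost) [AND] = 0.20 × 0.43 = 0.086000
P(Rear circuit down) [AND] = 0.41 × 0.20 = 0.082000
P(Service line fails) [OR] = 1 − (1−0.086000) × (1−0.082000) × (1−0.39) × (1−0.44) = 0.713380
P(Booster path unavailable) [AND] = 0.30 × 0.34 = 0.102000
P(Braking system failure) [AND] = 0.713380 × 0.102000 = 0.072765
Rounded to 4 decimal places: P(Braking system failure) ≈ 0.0728.

0.0728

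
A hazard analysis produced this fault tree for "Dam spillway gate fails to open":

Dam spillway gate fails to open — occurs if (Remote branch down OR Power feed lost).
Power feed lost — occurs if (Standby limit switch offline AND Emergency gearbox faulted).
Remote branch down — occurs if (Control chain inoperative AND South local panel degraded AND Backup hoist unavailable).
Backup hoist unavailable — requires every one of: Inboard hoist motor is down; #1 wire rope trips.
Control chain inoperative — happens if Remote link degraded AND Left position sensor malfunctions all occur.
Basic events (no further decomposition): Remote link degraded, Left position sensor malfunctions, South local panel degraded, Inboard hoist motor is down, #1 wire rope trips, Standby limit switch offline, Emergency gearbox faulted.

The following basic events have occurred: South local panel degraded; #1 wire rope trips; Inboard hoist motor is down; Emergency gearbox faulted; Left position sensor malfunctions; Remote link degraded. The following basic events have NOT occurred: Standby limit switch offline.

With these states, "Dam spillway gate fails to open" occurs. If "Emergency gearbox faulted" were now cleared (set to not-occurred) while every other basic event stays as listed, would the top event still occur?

Counterfactual: set "Emergency gearbox faulted" to not occurred.
Control chain inoperative [AND]: Remote link degraded=occurs, Left position sensor malfunctions=occurs → all inputs occur → occurs.
Backup hoist unavailable [AND]: Inboard hoist motor is down=occurs, #1 wire rope trips=occurs → all inputs occur → occurs.
Remote branch down [AND]: Control chain inoperative=occurs, South local panel degraded=occurs, Backup hoist unavailable=occurs → all inputs occur → occurs.
Power feed lost [AND]: Standby limit switch offline=not, Emergency gearbox faulted=not → not all inputs occur → does not occur.
Dam spillway gate fails to open [OR]: Remote branch down=occurs, Power feed lost=not → at least one input occurs → occurs.

Yes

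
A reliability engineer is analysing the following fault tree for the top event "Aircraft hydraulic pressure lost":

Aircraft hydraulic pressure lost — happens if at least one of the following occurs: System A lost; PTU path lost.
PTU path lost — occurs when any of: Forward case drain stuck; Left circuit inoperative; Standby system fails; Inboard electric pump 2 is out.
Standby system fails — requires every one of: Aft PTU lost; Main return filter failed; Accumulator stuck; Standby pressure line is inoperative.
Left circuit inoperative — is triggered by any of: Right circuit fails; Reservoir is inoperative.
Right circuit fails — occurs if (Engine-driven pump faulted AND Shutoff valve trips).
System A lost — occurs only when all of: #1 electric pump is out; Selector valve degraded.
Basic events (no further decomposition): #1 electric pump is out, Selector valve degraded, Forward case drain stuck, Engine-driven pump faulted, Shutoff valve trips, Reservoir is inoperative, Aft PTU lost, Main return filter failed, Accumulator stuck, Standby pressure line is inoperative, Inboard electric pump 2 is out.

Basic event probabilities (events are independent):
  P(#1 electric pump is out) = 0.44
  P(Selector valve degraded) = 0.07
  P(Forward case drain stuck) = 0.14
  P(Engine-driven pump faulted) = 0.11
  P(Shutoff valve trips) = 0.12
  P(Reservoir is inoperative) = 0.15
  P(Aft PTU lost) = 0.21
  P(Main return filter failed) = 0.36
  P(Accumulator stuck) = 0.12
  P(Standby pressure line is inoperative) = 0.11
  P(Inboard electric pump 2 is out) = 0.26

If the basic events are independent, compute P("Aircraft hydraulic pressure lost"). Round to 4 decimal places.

0.4832

P(System A lost) [AND] = 0.44 × 0.07 = 0.030800
P(Right circuit fails) [AND] = 0.11 × 0.12 = 0.013200
P(Left circuit inoperative) [OR] = 1 − (1−0.013200) × (1−0.15) = 0.161220
P(Standby system fails) [AND] = 0.21 × 0.36 × 0.12 × 0.11 = 0.000998
P(PTU path lost) [OR] = 1 − (1−0.14) × (1−0.161220) × (1−0.000998) × (1−0.26) = 0.466733
P(Aircraft hydraulic pressure lost) [OR] = 1 − (1−0.030800) × (1−0.466733) = 0.483158
Rounded to 4 decimal places: P(Aircraft hydraulic pressure lost) ≈ 0.4832.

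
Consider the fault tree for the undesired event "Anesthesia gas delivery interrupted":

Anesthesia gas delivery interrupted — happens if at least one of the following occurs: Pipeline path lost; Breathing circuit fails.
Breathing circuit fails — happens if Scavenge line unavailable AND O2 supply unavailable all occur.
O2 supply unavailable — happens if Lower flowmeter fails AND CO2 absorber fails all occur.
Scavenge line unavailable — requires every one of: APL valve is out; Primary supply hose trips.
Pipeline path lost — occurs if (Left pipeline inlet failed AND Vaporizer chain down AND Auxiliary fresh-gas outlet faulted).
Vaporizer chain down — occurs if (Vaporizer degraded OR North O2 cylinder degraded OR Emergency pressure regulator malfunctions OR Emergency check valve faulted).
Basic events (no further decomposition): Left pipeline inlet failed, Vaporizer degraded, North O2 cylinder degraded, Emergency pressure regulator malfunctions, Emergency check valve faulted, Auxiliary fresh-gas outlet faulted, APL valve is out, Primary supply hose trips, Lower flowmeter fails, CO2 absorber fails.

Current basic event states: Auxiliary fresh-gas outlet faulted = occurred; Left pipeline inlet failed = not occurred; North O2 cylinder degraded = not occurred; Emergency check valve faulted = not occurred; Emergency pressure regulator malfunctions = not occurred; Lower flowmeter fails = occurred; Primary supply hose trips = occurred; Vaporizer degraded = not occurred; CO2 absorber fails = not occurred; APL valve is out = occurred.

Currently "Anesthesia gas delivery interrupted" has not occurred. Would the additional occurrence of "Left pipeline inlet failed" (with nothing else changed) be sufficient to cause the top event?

No

Counterfactual: set "Left pipeline inlet failed" to occurred.
Vaporizer chain down [OR]: Vaporizer degraded=not, North O2 cylinder degraded=not, Emergency pressure regulator malfunctions=not, Emergency check valve faulted=not → no input occurs → does not occur.
Pipeline path lost [AND]: Left pipeline inlet failed=occurs, Vaporizer chain down=not, Auxiliary fresh-gas outlet faulted=occurs → not all inputs occur → does not occur.
Scavenge line unavailable [AND]: APL valve is out=occurs, Primary supply hose trips=occurs → all inputs occur → occurs.
O2 supply unavailable [AND]: Lower flowmeter fails=occurs, CO2 absorber fails=not → not all inputs occur → does not occur.
Breathing circuit fails [AND]: Scavenge line unavailable=occurs, O2 supply unavailable=not → not all inputs occur → does not occur.
Anesthesia gas delivery interrupted [OR]: Pipeline path lost=not, Breathing circuit fails=not → no input occurs → does not occur.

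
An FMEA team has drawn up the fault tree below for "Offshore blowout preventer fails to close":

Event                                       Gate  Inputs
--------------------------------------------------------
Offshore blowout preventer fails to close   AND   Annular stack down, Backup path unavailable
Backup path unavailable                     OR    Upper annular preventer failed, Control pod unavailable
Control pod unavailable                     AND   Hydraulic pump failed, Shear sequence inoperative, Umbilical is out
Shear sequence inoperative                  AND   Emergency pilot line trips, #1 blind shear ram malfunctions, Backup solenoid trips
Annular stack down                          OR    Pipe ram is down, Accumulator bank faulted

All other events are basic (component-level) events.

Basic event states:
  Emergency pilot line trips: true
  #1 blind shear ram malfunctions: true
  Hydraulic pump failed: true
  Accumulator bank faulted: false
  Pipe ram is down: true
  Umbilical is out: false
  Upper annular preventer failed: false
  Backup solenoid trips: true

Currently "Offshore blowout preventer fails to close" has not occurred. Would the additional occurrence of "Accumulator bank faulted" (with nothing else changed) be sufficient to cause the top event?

Counterfactual: set "Accumulator bank faulted" to occurred.
Annular stack down [OR]: Pipe ram is down=occurs, Accumulator bank faulted=occurs → at least one input occurs → occurs.
Shear sequence inoperative [AND]: Emergency pilot line trips=occurs, #1 blind shear ram malfunctions=occurs, Backup solenoid trips=occurs → all inputs occur → occurs.
Control pod unavailable [AND]: Hydraulic pump failed=occurs, Shear sequence inoperative=occurs, Umbilical is out=not → not all inputs occur → does not occur.
Backup path unavailable [OR]: Upper annular preventer failed=not, Control pod unavailable=not → no input occurs → does not occur.
Offshore blowout preventer fails to close [AND]: Annular stack down=occurs, Backup path unavailable=not → not all inputs occur → does not occur.

No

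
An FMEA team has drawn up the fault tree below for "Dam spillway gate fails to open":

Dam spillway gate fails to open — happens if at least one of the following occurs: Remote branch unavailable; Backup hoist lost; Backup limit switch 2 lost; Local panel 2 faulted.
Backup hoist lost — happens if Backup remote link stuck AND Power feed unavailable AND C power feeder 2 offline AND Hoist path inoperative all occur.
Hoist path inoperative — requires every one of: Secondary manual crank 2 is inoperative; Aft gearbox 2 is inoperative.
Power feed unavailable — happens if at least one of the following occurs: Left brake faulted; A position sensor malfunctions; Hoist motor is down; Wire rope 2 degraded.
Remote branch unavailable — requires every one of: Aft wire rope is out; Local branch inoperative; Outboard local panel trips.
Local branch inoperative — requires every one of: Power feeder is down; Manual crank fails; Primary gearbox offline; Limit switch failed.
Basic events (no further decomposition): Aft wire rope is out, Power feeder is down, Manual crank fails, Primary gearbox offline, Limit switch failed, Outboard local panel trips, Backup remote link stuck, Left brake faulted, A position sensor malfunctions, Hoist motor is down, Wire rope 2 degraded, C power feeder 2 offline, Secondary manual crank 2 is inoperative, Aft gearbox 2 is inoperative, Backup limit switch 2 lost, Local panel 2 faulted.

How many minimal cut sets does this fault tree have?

7

Local branch inoperative [AND]: one cut set from each child combined → 1 × 1 × 1 × 1 = 1 cut set(s).
Remote branch unavailable [AND]: one cut set from each child combined → 1 × 1 × 1 = 1 cut set(s).
Power feed unavailable [OR]: union of children's cut sets → 4 cut set(s).
Hoist path inoperative [AND]: one cut set from each child combined → 1 × 1 = 1 cut set(s).
Backup hoist lost [AND]: one cut set from each child combined → 1 × 4 × 1 × 1 = 4 cut set(s).
Dam spillway gate fails to open [OR]: union of children's cut sets → 7 cut set(s).
Minimal cut sets: {Aft wire rope is out, Limit switch failed, Manual crank fails, Outboard local panel trips, Power feeder is down, Primary gearbox offline}; {Aft gearbox 2 is inoperative, Backup remote link stuck, C power feeder 2 offline, Left brake faulted, Secondary manual crank 2 is inoperative}; {A position sensor malfunctions, Aft gearbox 2 is inoperative, Backup remote link stuck, C power feeder 2 offline, Secondary manual crank 2 is inoperative}; {Aft gearbox 2 is inoperative, Backup remote link stuck, C power feeder 2 offline, Hoist motor is down, Secondary manual crank 2 is inoperative}; {Aft gearbox 2 is inoperative, Backup remote link stuck, C power feeder 2 offline, Secondary manual crank 2 is inoperative, Wire rope 2 degraded}; {Backup limit switch 2 lost}; {Local panel 2 faulted}.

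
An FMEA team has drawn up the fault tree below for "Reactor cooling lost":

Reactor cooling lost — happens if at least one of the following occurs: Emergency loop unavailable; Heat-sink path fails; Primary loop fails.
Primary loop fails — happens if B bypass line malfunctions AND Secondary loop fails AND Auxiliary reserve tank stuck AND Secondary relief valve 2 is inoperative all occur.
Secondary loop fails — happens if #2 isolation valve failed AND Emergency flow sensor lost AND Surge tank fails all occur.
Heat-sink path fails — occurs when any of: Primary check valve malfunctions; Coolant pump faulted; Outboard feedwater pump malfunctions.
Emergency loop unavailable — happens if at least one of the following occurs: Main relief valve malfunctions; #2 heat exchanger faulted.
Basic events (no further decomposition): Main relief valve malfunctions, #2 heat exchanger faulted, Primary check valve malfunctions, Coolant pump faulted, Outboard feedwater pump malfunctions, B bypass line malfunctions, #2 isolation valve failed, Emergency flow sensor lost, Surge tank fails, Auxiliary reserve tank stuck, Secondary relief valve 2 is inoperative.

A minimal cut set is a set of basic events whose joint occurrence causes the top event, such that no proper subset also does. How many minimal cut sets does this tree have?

Emergency loop unavailable [OR]: union of children's cut sets → 2 cut set(s).
Heat-sink path fails [OR]: union of children's cut sets → 3 cut set(s).
Secondary loop fails [AND]: one cut set from each child combined → 1 × 1 × 1 = 1 cut set(s).
Primary loop fails [AND]: one cut set from each child combined → 1 × 1 × 1 × 1 = 1 cut set(s).
Reactor cooling lost [OR]: union of children's cut sets → 6 cut set(s).
Minimal cut sets: {Main relief valve malfunctions}; {#2 heat exchanger faulted}; {Primary check valve malfunctions}; {Coolant pump faulted}; {Outboard feedwater pump malfunctions}; {#2 isolation valve failed, Auxiliary reserve tank stuck, B bypass line malfunctions, Emergency flow sensor lost, Secondary relief valve 2 is inoperative, Surge tank fails}.

6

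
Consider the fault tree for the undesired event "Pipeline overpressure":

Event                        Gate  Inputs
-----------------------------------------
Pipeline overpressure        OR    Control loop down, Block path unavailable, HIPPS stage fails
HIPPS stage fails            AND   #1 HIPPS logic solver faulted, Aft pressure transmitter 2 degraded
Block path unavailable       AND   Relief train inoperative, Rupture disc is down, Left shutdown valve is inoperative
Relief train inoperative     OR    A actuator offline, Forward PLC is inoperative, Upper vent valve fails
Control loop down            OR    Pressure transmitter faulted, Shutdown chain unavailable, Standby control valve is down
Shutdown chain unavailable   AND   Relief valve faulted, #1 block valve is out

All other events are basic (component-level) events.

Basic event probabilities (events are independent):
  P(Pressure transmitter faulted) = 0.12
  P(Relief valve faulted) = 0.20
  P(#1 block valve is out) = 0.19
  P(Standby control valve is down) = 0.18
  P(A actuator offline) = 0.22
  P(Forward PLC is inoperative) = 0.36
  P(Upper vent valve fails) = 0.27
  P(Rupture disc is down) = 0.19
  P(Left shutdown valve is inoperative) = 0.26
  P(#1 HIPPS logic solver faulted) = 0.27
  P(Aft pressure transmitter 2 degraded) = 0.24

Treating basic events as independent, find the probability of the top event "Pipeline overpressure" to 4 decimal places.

0.3712

P(Shutdown chain unavailable) [AND] = 0.20 × 0.19 = 0.038000
P(Control loop down) [OR] = 1 − (1−0.12) × (1−0.038000) × (1−0.18) = 0.305821
P(Relief train inoperative) [OR] = 1 − (1−0.22) × (1−0.36) × (1−0.27) = 0.635584
P(Block path unavailable) [AND] = 0.635584 × 0.19 × 0.26 = 0.031398
P(HIPPS stage fails) [AND] = 0.27 × 0.24 = 0.064800
P(Pipeline overpressure) [OR] = 1 − (1−0.305821) × (1−0.031398) × (1−0.064800) = 0.371187
Rounded to 4 decimal places: P(Pipeline overpressure) ≈ 0.3712.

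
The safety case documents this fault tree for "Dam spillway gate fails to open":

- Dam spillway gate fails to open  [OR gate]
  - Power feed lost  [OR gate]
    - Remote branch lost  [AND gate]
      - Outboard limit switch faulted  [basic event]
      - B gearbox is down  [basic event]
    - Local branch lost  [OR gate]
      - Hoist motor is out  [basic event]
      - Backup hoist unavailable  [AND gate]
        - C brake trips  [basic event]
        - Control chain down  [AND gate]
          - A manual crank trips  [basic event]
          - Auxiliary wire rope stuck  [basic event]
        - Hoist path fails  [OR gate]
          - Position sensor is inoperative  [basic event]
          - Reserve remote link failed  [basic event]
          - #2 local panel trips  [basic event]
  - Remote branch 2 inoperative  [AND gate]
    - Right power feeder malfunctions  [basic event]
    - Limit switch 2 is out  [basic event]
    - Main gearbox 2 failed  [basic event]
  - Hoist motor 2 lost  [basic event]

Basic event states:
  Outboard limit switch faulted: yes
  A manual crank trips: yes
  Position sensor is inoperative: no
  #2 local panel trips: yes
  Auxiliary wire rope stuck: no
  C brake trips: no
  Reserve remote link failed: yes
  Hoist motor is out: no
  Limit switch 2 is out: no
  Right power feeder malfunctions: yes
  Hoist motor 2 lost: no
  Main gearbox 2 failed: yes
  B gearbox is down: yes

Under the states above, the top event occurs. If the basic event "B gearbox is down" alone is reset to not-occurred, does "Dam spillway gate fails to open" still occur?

Counterfactual: set "B gearbox is down" to not occurred.
Remote branch lost [AND]: Outboard limit switch faulted=occurs, B gearbox is down=not → not all inputs occur → does not occur.
Control chain down [AND]: A manual crank trips=occurs, Auxiliary wire rope stuck=not → not all inputs occur → does not occur.
Hoist path fails [OR]: Position sensor is inoperative=not, Reserve remote link failed=occurs, #2 local panel trips=occurs → at least one input occurs → occurs.
Backup hoist unavailable [AND]: C brake trips=not, Control chain down=not, Hoist path fails=occurs → not all inputs occur → does not occur.
Local branch lost [OR]: Hoist motor is out=not, Backup hoist unavailable=not → no input occurs → does not occur.
Power feed lost [OR]: Remote branch lost=not, Local branch lost=not → no input occurs → does not occur.
Remote branch 2 inoperative [AND]: Right power feeder malfunctions=occurs, Limit switch 2 is out=not, Main gearbox 2 failed=occurs → not all inputs occur → does not occur.
Dam spillway gate fails to open [OR]: Power feed lost=not, Remote branch 2 inoperative=not, Hoist motor 2 lost=not → no input occurs → does not occur.

No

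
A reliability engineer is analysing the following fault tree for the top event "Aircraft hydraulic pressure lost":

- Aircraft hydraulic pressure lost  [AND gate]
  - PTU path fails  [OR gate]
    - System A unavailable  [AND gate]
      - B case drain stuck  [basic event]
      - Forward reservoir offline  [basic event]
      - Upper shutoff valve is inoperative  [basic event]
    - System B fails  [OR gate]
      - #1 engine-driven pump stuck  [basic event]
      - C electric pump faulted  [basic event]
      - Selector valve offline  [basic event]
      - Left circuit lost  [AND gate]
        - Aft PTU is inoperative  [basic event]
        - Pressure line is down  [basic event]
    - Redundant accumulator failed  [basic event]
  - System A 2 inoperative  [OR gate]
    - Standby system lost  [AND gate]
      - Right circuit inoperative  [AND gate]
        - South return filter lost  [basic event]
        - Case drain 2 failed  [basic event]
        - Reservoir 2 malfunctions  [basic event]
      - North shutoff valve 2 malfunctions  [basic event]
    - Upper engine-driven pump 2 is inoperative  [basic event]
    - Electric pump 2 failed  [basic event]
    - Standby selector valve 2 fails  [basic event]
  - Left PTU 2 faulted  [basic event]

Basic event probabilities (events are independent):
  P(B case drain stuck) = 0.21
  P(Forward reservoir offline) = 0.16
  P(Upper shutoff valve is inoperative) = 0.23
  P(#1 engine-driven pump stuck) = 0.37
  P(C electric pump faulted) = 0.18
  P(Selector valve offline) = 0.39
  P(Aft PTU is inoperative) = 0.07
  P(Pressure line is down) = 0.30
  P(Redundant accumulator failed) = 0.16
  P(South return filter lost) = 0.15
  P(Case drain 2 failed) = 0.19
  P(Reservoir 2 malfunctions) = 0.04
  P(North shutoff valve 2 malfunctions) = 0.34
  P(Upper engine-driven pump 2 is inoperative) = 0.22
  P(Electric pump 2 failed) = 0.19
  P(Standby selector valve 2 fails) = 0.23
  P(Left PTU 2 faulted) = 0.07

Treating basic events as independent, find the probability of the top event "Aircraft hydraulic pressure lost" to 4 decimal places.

0.0267

P(System A unavailable) [AND] = 0.21 × 0.16 × 0.23 = 0.007728
P(Left circuit lost) [AND] = 0.07 × 0.30 = 0.021000
P(System B fails) [OR] = 1 − (1−0.37) × (1−0.18) × (1−0.39) × (1−0.021000) = 0.691492
P(PTU path fails) [OR] = 1 − (1−0.007728) × (1−0.691492) × (1−0.16) = 0.742856
P(Right circuit inoperative) [AND] = 0.15 × 0.19 × 0.04 = 0.001140
P(Standby system lost) [AND] = 0.001140 × 0.34 = 0.000388
P(System A 2 inoperative) [OR] = 1 − (1−0.000388) × (1−0.22) × (1−0.19) × (1−0.23) = 0.513703
P(Aircraft hydraulic pressure lost) [AND] = 0.742856 × 0.513703 × 0.07 = 0.026713
Rounded to 4 decimal places: P(Aircraft hydraulic pressure lost) ≈ 0.0267.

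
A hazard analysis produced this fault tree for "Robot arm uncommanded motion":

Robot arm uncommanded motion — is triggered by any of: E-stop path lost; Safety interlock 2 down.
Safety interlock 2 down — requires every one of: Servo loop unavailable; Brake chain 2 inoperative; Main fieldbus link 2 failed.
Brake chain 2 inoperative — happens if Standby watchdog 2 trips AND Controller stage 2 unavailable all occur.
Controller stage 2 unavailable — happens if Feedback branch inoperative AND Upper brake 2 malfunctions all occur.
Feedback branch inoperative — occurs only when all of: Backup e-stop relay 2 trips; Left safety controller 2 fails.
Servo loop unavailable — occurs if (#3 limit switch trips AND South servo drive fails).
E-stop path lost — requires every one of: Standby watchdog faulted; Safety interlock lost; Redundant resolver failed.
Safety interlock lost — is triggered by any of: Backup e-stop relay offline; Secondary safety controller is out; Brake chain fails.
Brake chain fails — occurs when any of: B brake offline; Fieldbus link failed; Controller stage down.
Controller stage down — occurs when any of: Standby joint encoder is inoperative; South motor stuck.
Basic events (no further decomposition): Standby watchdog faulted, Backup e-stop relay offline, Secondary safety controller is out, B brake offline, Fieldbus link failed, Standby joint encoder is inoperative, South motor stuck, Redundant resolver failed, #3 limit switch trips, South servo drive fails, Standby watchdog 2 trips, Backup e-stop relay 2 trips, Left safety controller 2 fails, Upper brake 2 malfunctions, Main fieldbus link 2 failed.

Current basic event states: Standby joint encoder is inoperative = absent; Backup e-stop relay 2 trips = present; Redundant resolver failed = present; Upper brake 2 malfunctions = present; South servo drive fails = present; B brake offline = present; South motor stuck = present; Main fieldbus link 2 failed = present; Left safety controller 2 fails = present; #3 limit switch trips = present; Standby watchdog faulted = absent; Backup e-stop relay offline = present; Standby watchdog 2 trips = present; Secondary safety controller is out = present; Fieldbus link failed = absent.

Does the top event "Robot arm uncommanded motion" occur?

Yes

Controller stage down [OR]: Standby joint encoder is inoperative=not, South motor stuck=occurs → at least one input occurs → occurs.
Brake chain fails [OR]: B brake offline=occurs, Fieldbus link failed=not, Controller stage down=occurs → at least one input occurs → occurs.
Safety interlock lost [OR]: Backup e-stop relay offline=occurs, Secondary safety controller is out=occurs, Brake chain fails=occurs → at least one input occurs → occurs.
E-stop path lost [AND]: Standby watchdog faulted=not, Safety interlock lost=occurs, Redundant resolver failed=occurs → not all inputs occur → does not occur.
Servo loop unavailable [AND]: #3 limit switch trips=occurs, South servo drive fails=occurs → all inputs occur → occurs.
Feedback branch inoperative [AND]: Backup e-stop relay 2 trips=occurs, Left safety controller 2 fails=occurs → all inputs occur → occurs.
Controller stage 2 unavailable [AND]: Feedback branch inoperative=occurs, Upper brake 2 malfunctions=occurs → all inputs occur → occurs.
Brake chain 2 inoperative [AND]: Standby watchdog 2 trips=occurs, Controller stage 2 unavailable=occurs → all inputs occur → occurs.
Safety interlock 2 down [AND]: Servo loop unavailable=occurs, Brake chain 2 inoperative=occurs, Main fieldbus link 2 failed=occurs → all inputs occur → occurs.
Robot arm uncommanded motion [OR]: E-stop path lost=not, Safety interlock 2 down=occurs → at least one input occurs → occurs.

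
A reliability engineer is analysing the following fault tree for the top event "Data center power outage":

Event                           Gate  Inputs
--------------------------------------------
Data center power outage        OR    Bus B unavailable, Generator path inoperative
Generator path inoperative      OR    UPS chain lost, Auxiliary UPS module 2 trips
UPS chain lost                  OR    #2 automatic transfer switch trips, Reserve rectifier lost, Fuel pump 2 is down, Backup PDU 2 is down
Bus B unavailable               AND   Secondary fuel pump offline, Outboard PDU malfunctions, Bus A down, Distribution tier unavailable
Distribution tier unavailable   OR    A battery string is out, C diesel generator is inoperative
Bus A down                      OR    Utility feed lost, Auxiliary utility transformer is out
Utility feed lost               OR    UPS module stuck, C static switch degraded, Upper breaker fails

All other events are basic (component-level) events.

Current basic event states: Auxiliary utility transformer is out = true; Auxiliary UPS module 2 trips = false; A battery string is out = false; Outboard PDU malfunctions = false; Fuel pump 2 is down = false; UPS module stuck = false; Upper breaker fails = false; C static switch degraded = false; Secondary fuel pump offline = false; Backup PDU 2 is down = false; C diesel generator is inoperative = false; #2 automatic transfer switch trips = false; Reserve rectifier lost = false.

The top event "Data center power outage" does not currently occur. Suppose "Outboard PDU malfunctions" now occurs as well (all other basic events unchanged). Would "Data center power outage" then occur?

Counterfactual: set "Outboard PDU malfunctions" to occurred.
Utility feed lost [OR]: UPS module stuck=not, C static switch degraded=not, Upper breaker fails=not → no input occurs → does not occur.
Bus A down [OR]: Utility feed lost=not, Auxiliary utility transformer is out=occurs → at least one input occurs → occurs.
Distribution tier unavailable [OR]: A battery string is out=not, C diesel generator is inoperative=not → no input occurs → does not occur.
Bus B unavailable [AND]: Secondary fuel pump offline=not, Outboard PDU malfunctions=occurs, Bus A down=occurs, Distribution tier unavailable=not → not all inputs occur → does not occur.
UPS chain lost [OR]: #2 automatic transfer switch trips=not, Reserve rectifier lost=not, Fuel pump 2 is down=not, Backup PDU 2 is down=not → no input occurs → does not occur.
Generator path inoperative [OR]: UPS chain lost=not, Auxiliary UPS module 2 trips=not → no input occurs → does not occur.
Data center power outage [OR]: Bus B unavailable=not, Generator path inoperative=not → no input occurs → does not occur.

No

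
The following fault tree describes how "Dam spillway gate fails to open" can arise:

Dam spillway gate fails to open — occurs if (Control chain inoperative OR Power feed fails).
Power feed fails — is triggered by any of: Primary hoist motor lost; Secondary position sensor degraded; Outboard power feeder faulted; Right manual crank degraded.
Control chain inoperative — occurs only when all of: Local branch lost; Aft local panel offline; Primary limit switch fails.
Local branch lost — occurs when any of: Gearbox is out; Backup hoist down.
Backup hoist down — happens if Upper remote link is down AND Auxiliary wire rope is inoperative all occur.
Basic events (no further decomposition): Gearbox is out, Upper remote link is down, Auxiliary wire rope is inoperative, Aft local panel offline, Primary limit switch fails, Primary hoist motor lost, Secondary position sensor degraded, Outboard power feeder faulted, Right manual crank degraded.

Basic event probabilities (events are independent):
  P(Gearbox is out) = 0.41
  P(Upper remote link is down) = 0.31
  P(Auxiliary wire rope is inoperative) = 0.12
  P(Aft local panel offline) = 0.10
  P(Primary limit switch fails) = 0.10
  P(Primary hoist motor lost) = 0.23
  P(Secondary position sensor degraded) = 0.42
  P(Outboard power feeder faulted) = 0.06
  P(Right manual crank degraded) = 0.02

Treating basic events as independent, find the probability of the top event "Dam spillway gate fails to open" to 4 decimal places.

0.5904

P(Backup hoist down) [AND] = 0.31 × 0.12 = 0.037200
P(Local branch lost) [OR] = 1 − (1−0.41) × (1−0.037200) = 0.431948
P(Control chain inoperative) [AND] = 0.431948 × 0.10 × 0.10 = 0.004319
P(Power feed fails) [OR] = 1 − (1−0.23) × (1−0.42) × (1−0.06) × (1−0.02) = 0.588592
P(Dam spillway gate fails to open) [OR] = 1 − (1−0.004319) × (1−0.588592) = 0.590369
Rounded to 4 decimal places: P(Dam spillway gate fails to open) ≈ 0.5904.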